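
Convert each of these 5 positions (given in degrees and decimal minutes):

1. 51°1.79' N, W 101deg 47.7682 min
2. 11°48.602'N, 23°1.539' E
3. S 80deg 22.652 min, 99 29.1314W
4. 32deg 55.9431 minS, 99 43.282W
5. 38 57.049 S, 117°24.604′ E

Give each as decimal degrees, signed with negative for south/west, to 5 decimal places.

Point 1:
  φ: 1.79′ = 0.029833°; total 51.029833
  N → positive
  λ: 101 + 47.7682/60 = 101.796137
  W ⇒ negate
Point 2:
  Latitude: 11 + 48.602/60 = 11.810033
  N ⇒ keep positive
  Lon: 23 + 1.539/60 = 23.025650
  E ⇒ keep positive
Point 3:
  Latitude: 80 + 22.652/60 = 80.377533
  S → negative
  λ: 29.1314′ = 0.485523°; total 99.485523
  W ⇒ negate
Point 4:
  Latitude: 32 + 55.9431/60 = 32.932385
  S ⇒ negate
  Lon: 99 + 43.282/60 = 99.721367
  hemisphere W, so the sign is −
Point 5:
  Lat: 57.049′ = 0.950817°; total 38.950817
  S ⇒ negate
  Lon: 24.604′ = 0.410067°; total 117.410067
  E ⇒ keep positive

1. 51.02983, -101.79614
2. 11.81003, 23.02565
3. -80.37753, -99.48552
4. -32.93239, -99.72137
5. -38.95082, 117.41007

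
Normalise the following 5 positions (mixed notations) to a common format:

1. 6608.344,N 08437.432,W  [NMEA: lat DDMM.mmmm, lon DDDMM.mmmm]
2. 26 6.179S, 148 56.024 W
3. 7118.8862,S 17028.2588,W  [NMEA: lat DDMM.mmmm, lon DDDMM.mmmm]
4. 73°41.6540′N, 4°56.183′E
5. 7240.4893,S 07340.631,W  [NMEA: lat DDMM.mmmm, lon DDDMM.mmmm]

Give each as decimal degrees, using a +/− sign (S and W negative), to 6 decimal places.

Point 1:
  φ: degrees = first 2 digits = 66, minutes = 8.344; 66 + 8.344/60 = 66.1390667
  N → positive
  Longitude: split at 3 digits → 084° and 37.432′; 84 + 37.432/60 = 84.6238667
  hemisphere W, so the sign is −
Point 2:
  Latitude: 6.179′ = 0.102983°; total 26.1029833
  S ⇒ negate
  Lon: 56.024′ = 0.933733°; total 148.9337333
  W → negative
Point 3:
  Lat: degrees = first 2 digits = 71, minutes = 18.8862; 71 + 18.8862/60 = 71.3147700
  S → negative
  λ: split at 3 digits → 170° and 28.2588′; 170 + 28.2588/60 = 170.4709800
  W ⇒ negate
Point 4:
  Latitude: 41.654′ = 0.694233°; total 73.6942333
  N → positive
  Lon: 4 + 56.183/60 = 4.9363833
  E → positive
Point 5:
  φ: degrees = first 2 digits = 72, minutes = 40.4893; 72 + 40.4893/60 = 72.6748217
  hemisphere S, so the sign is −
  λ: split at 3 digits → 073° and 40.631′; 73 + 40.631/60 = 73.6771833
  hemisphere W, so the sign is −

1. 66.139067, -84.623867
2. -26.102983, -148.933733
3. -71.314770, -170.470980
4. 73.694233, 4.936383
5. -72.674822, -73.677183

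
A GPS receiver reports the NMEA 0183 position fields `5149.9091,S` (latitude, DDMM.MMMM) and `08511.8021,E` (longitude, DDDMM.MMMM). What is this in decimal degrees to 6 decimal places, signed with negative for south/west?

-51.831818, 85.196702

Lat: degrees = first 2 digits = 51, minutes = 49.9091; 51 + 49.9091/60 = 51.8318183
S ⇒ negate
Lon: degrees = first 3 digits = 85, minutes = 11.8021; 85 + 11.8021/60 = 85.1967017
E ⇒ keep positive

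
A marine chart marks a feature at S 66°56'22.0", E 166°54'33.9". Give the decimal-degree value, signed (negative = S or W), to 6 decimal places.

-66.939444, 166.909417

Latitude: 56′ + 22″ = 56.36667′; 66 + 56.36667/60 = 66.9394444
hemisphere S, so the sign is −
λ: 54′ + 33.9″ = 54.56500′; 166 + 54.56500/60 = 166.9094167
E ⇒ keep positive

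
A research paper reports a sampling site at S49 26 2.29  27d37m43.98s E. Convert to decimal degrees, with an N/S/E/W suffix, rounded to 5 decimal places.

49.43397° S, 27.62888° E

φ: 49° + 26/60 + 2.29/3600 = 49 + 0.433333 + 0.000636 = 49.433969
λ: 27° + 37/60 + 43.98/3600 = 27 + 0.616667 + 0.012217 = 27.628883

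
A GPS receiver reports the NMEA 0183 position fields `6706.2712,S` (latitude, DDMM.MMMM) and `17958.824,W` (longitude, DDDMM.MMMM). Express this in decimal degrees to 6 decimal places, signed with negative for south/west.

-67.104520, -179.980400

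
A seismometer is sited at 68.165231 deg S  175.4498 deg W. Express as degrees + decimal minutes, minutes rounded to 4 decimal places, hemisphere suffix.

68° 9.9139′ S, 175° 26.9880′ W

Latitude: fractional part 0.165231 → 9.913860 minutes
Longitude: 175° + 0.449800 × 60 = 175° 26.988000′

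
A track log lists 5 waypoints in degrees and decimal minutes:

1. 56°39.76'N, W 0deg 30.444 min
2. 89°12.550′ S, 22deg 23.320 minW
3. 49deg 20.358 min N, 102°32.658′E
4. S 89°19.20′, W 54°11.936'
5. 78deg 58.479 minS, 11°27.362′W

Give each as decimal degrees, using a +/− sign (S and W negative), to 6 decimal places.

1. 56.662667, -0.507400
2. -89.209167, -22.388667
3. 49.339300, 102.544300
4. -89.320000, -54.198933
5. -78.974650, -11.456033

Point 1:
  φ: 56 + 39.76/60 = 56.6626667
  N ⇒ keep positive
  λ: 0 + 30.444/60 = 0.5074000
  W → negative
Point 2:
  φ: 89 + 12.55/60 = 89.2091667
  S ⇒ negate
  λ: 23.32′ = 0.388667°; total 22.3886667
  W ⇒ negate
Point 3:
  φ: 20.358′ = 0.339300°; total 49.3393000
  N → positive
  Lon: 102 + 32.658/60 = 102.5443000
  E ⇒ keep positive
Point 4:
  Latitude: 89 + 19.2/60 = 89.3200000
  hemisphere S, so the sign is −
  Lon: 11.936′ = 0.198933°; total 54.1989333
  W → negative
Point 5:
  Latitude: 58.479′ = 0.974650°; total 78.9746500
  S → negative
  Lon: 11 + 27.362/60 = 11.4560333
  hemisphere W, so the sign is −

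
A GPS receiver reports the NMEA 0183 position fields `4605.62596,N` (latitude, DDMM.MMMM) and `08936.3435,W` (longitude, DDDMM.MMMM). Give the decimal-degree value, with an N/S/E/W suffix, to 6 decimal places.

Latitude: degrees = first 2 digits = 46, minutes = 5.62596; 46 + 5.62596/60 = 46.0937660
Lon: degrees = first 3 digits = 89, minutes = 36.3435; 89 + 36.3435/60 = 89.6057250

46.093766° N, 89.605725° W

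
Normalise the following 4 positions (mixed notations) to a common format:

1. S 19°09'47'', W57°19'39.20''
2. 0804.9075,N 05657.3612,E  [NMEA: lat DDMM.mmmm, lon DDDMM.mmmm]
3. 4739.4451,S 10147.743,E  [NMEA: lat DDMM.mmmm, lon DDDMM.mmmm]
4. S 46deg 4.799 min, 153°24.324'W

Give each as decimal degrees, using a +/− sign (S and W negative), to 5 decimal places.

Point 1:
  Lat: 19 + 9/60 + 47/3600 = 19.163056
  hemisphere S, so the sign is −
  Longitude: 19′ + 39.2″ = 19.65333′; 57 + 19.65333/60 = 57.327556
  hemisphere W, so the sign is −
Point 2:
  Lat: split at 2 digits → 08° and 4.9075′; 8 + 4.9075/60 = 8.081792
  N ⇒ keep positive
  Lon: split at 3 digits → 056° and 57.3612′; 56 + 57.3612/60 = 56.956020
  E → positive
Point 3:
  φ: degrees = first 2 digits = 47, minutes = 39.4451; 47 + 39.4451/60 = 47.657418
  S ⇒ negate
  Longitude: degrees = first 3 digits = 101, minutes = 47.743; 101 + 47.743/60 = 101.795717
  E → positive
Point 4:
  Lat: 4.799′ = 0.079983°; total 46.079983
  hemisphere S, so the sign is −
  Longitude: 153 + 24.324/60 = 153.405400
  hemisphere W, so the sign is −

1. -19.16306, -57.32756
2. 8.08179, 56.95602
3. -47.65742, 101.79572
4. -46.07998, -153.40540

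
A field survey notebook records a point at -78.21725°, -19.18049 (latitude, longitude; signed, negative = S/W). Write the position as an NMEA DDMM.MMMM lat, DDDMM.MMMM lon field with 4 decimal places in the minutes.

7813.0350,S / 01910.8294,W

Latitude is negative → S; |value| = 78.217250
Latitude: minutes = (78.217250 − 78) × 60 = 13.035000
Longitude is negative → W; |value| = 19.180490
Lon: fractional part 0.180490 → 10.829400 minutes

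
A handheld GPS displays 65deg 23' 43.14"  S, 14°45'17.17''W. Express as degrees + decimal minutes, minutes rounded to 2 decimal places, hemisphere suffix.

Lat: seconds/60 = 0.71900; minutes = 23 + 0.71900 = 23.7190
Lon: 45 + 17.17/60 = 45.2862′

65° 23.72′ S, 14° 45.29′ W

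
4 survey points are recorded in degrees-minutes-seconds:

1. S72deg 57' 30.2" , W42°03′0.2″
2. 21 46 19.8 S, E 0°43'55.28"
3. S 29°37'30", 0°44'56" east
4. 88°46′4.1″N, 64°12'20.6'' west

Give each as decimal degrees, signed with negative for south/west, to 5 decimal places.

Point 1:
  Latitude: 72 + 57/60 + 30.2/3600 = 72.958389
  S ⇒ negate
  Longitude: 42 + 3/60 + 0.2/3600 = 42.050056
  hemisphere W, so the sign is −
Point 2:
  Lat: 21 + 46/60 + 19.8/3600 = 21.772167
  hemisphere S, so the sign is −
  Longitude: 43′ + 55.28″ = 43.92133′; 0 + 43.92133/60 = 0.732022
  E → positive
Point 3:
  Lat: 29 + 37/60 + 30/3600 = 29.625000
  hemisphere S, so the sign is −
  Longitude: 0 + 44/60 + 56/3600 = 0.748889
  E → positive
Point 4:
  φ: 46′ + 4.1″ = 46.06833′; 88 + 46.06833/60 = 88.767806
  N → positive
  Longitude: 64° + 12/60 + 20.6/3600 = 64 + 0.200000 + 0.005722 = 64.205722
  W → negative

1. -72.95839, -42.05006
2. -21.77217, 0.73202
3. -29.62500, 0.74889
4. 88.76781, -64.20572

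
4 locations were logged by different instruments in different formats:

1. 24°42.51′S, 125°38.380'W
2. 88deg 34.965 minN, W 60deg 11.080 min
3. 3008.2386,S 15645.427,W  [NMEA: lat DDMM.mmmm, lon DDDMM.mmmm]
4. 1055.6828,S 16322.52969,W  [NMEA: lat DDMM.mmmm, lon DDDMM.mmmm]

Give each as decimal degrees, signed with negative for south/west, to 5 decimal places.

1. -24.70850, -125.63967
2. 88.58275, -60.18467
3. -30.13731, -156.75712
4. -10.92805, -163.37549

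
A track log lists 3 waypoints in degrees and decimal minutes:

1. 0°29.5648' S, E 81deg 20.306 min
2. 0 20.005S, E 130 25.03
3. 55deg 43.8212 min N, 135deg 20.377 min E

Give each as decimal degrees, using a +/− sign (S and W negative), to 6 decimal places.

Point 1:
  Lat: 29.5648′ = 0.492747°; total 0.4927467
  S → negative
  Lon: 20.306′ = 0.338433°; total 81.3384333
  E → positive
Point 2:
  Latitude: 20.005′ = 0.333417°; total 0.3334167
  S → negative
  Lon: 25.03′ = 0.417167°; total 130.4171667
  E → positive
Point 3:
  Latitude: 43.8212′ = 0.730353°; total 55.7303533
  N ⇒ keep positive
  Lon: 20.377′ = 0.339617°; total 135.3396167
  E → positive

1. -0.492747, 81.338433
2. -0.333417, 130.417167
3. 55.730353, 135.339617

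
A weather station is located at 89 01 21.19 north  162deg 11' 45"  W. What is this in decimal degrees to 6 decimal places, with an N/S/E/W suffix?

89.022553° N, 162.195833° W

Lat: 89° + 1/60 + 21.19/3600 = 89 + 0.016667 + 0.005886 = 89.0225528
Lon: 162 + 11/60 + 45/3600 = 162.1958333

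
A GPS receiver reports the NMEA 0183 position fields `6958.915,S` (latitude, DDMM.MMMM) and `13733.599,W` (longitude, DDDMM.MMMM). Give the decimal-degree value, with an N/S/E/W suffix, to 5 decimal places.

69.98192° S, 137.55998° W

φ: degrees = first 2 digits = 69, minutes = 58.915; 69 + 58.915/60 = 69.981917
Longitude: split at 3 digits → 137° and 33.599′; 137 + 33.599/60 = 137.559983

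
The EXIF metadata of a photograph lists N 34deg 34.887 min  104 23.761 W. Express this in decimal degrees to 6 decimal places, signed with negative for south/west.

φ: 34 + 34.887/60 = 34.5814500
N → positive
Lon: 104 + 23.761/60 = 104.3960167
W → negative

34.581450, -104.396017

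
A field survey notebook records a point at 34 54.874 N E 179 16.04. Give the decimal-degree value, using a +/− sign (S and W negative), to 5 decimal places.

34.91457, 179.26733

Latitude: 54.874′ = 0.914567°; total 34.914567
N → positive
Longitude: 179 + 16.04/60 = 179.267333
E → positive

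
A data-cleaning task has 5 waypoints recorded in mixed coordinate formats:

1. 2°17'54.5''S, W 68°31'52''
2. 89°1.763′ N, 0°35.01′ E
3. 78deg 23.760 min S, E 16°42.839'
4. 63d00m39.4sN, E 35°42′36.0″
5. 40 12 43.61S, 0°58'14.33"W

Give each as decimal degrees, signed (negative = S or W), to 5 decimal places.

Point 1:
  Lat: 17′ + 54.5″ = 17.90833′; 2 + 17.90833/60 = 2.298472
  hemisphere S, so the sign is −
  Longitude: 68° + 31/60 + 52/3600 = 68 + 0.516667 + 0.014444 = 68.531111
  hemisphere W, so the sign is −
Point 2:
  Lat: 1.763′ = 0.029383°; total 89.029383
  N ⇒ keep positive
  Longitude: 35.01′ = 0.583500°; total 0.583500
  E ⇒ keep positive
Point 3:
  φ: 23.76′ = 0.396000°; total 78.396000
  S ⇒ negate
  Lon: 16 + 42.839/60 = 16.713983
  E ⇒ keep positive
Point 4:
  Lat: 0′ + 39.4″ = 0.65667′; 63 + 0.65667/60 = 63.010944
  N ⇒ keep positive
  λ: 35° + 42/60 + 36/3600 = 35 + 0.700000 + 0.010000 = 35.710000
  E → positive
Point 5:
  φ: 12′ + 43.61″ = 12.72683′; 40 + 12.72683/60 = 40.212114
  S ⇒ negate
  Lon: 0 + 58/60 + 14.33/3600 = 0.970647
  hemisphere W, so the sign is −

1. -2.29847, -68.53111
2. 89.02938, 0.58350
3. -78.39600, 16.71398
4. 63.01094, 35.71000
5. -40.21211, -0.97065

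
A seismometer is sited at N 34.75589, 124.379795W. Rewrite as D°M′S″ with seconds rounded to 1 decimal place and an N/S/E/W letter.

34°45′21.2″ N, 124°22′47.3″ W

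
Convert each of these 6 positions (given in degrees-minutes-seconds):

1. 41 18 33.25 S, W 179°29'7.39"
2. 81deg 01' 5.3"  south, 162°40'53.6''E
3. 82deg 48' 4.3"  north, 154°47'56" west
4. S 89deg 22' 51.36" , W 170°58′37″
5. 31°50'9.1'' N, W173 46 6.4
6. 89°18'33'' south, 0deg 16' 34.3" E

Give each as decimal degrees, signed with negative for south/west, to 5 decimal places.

1. -41.30924, -179.48539
2. -81.01814, 162.68156
3. 82.80119, -154.79889
4. -89.38093, -170.97694
5. 31.83586, -173.76844
6. -89.30917, 0.27619

Point 1:
  Lat: 41° + 18/60 + 33.25/3600 = 41 + 0.300000 + 0.009236 = 41.309236
  S ⇒ negate
  Longitude: 29′ + 7.39″ = 29.12317′; 179 + 29.12317/60 = 179.485386
  hemisphere W, so the sign is −
Point 2:
  Lat: 81° + 1/60 + 5.3/3600 = 81 + 0.016667 + 0.001472 = 81.018139
  S ⇒ negate
  Lon: 162 + 40/60 + 53.6/3600 = 162.681556
  E ⇒ keep positive
Point 3:
  φ: 82° + 48/60 + 4.3/3600 = 82 + 0.800000 + 0.001194 = 82.801194
  N ⇒ keep positive
  λ: 154° + 47/60 + 56/3600 = 154 + 0.783333 + 0.015556 = 154.798889
  W → negative
Point 4:
  Latitude: 22′ + 51.36″ = 22.85600′; 89 + 22.85600/60 = 89.380933
  S → negative
  Longitude: 170 + 58/60 + 37/3600 = 170.976944
  W → negative
Point 5:
  φ: 31° + 50/60 + 9.1/3600 = 31 + 0.833333 + 0.002528 = 31.835861
  N → positive
  Longitude: 173 + 46/60 + 6.4/3600 = 173.768444
  W → negative
Point 6:
  Latitude: 89° + 18/60 + 33/3600 = 89 + 0.300000 + 0.009167 = 89.309167
  hemisphere S, so the sign is −
  λ: 0° + 16/60 + 34.3/3600 = 0 + 0.266667 + 0.009528 = 0.276194
  E ⇒ keep positive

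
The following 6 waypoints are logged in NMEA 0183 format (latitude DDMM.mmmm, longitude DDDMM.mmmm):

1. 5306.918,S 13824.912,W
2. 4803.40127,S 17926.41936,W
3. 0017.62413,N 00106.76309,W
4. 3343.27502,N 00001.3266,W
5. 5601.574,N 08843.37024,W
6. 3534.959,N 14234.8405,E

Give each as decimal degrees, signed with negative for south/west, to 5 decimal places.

1. -53.11530, -138.41520
2. -48.05669, -179.44032
3. 0.29374, -1.11272
4. 33.72125, -0.02211
5. 56.02623, -88.72284
6. 35.58265, 142.58068

Point 1:
  Latitude: degrees = first 2 digits = 53, minutes = 6.918; 53 + 6.918/60 = 53.115300
  S → negative
  Lon: degrees = first 3 digits = 138, minutes = 24.912; 138 + 24.912/60 = 138.415200
  W → negative
Point 2:
  φ: degrees = first 2 digits = 48, minutes = 3.40127; 48 + 3.40127/60 = 48.056688
  S ⇒ negate
  Lon: degrees = first 3 digits = 179, minutes = 26.41936; 179 + 26.41936/60 = 179.440323
  W ⇒ negate
Point 3:
  Lat: degrees = first 2 digits = 0, minutes = 17.62413; 0 + 17.62413/60 = 0.293736
  N ⇒ keep positive
  Longitude: split at 3 digits → 001° and 6.76309′; 1 + 6.76309/60 = 1.112718
  W → negative
Point 4:
  φ: split at 2 digits → 33° and 43.27502′; 33 + 43.27502/60 = 33.721250
  N → positive
  Lon: split at 3 digits → 000° and 1.3266′; 0 + 1.3266/60 = 0.022110
  W ⇒ negate
Point 5:
  Lat: split at 2 digits → 56° and 1.574′; 56 + 1.574/60 = 56.026233
  N ⇒ keep positive
  Lon: degrees = first 3 digits = 88, minutes = 43.37024; 88 + 43.37024/60 = 88.722837
  W → negative
Point 6:
  Latitude: split at 2 digits → 35° and 34.959′; 35 + 34.959/60 = 35.582650
  N ⇒ keep positive
  Lon: degrees = first 3 digits = 142, minutes = 34.8405; 142 + 34.8405/60 = 142.580675
  E → positive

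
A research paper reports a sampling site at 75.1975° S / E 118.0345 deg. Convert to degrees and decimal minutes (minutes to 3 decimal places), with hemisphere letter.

Lat: fractional part 0.197500 → 11.85000 minutes
Longitude: 118° + 0.034500 × 60 = 118° 2.07000′

75° 11.850′ S, 118° 2.070′ E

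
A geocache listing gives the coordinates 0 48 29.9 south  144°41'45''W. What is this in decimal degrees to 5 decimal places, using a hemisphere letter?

0.80831° S, 144.69583° W

Lat: 48′ + 29.9″ = 48.49833′; 0 + 48.49833/60 = 0.808306
Longitude: 144 + 41/60 + 45/3600 = 144.695833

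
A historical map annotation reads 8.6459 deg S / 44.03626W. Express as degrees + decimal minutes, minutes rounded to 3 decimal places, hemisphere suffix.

Latitude: fractional part 0.645900 → 38.75400 minutes
Longitude: 44° + 0.036260 × 60 = 44° 2.17560′

8° 38.754′ S, 44° 2.176′ W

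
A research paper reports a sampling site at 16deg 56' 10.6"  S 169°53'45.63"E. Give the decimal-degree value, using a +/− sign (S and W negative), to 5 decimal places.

Latitude: 56′ + 10.6″ = 56.17667′; 16 + 56.17667/60 = 16.936278
S ⇒ negate
λ: 169 + 53/60 + 45.63/3600 = 169.896008
E ⇒ keep positive

-16.93628, 169.89601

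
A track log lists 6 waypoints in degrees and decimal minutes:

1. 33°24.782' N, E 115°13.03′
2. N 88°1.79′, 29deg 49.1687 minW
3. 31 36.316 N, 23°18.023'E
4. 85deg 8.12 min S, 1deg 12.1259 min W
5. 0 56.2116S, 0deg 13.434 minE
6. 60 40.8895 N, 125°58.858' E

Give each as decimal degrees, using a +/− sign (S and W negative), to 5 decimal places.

1. 33.41303, 115.21717
2. 88.02983, -29.81948
3. 31.60527, 23.30038
4. -85.13533, -1.20210
5. -0.93686, 0.22390
6. 60.68149, 125.98097

Point 1:
  Latitude: 24.782′ = 0.413033°; total 33.413033
  N → positive
  Longitude: 13.03′ = 0.217167°; total 115.217167
  E ⇒ keep positive
Point 2:
  φ: 88 + 1.79/60 = 88.029833
  N ⇒ keep positive
  Longitude: 49.1687′ = 0.819478°; total 29.819478
  W → negative
Point 3:
  Latitude: 36.316′ = 0.605267°; total 31.605267
  N ⇒ keep positive
  Lon: 18.023′ = 0.300383°; total 23.300383
  E ⇒ keep positive
Point 4:
  φ: 8.12′ = 0.135333°; total 85.135333
  S → negative
  λ: 12.1259′ = 0.202098°; total 1.202098
  hemisphere W, so the sign is −
Point 5:
  Latitude: 0 + 56.2116/60 = 0.936860
  S ⇒ negate
  λ: 13.434′ = 0.223900°; total 0.223900
  E → positive
Point 6:
  Latitude: 60 + 40.8895/60 = 60.681492
  N ⇒ keep positive
  λ: 58.858′ = 0.980967°; total 125.980967
  E ⇒ keep positive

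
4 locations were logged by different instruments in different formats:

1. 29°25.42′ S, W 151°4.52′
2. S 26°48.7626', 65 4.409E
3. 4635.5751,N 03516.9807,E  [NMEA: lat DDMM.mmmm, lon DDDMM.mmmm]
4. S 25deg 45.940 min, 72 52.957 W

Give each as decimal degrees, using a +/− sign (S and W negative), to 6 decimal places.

Point 1:
  Lat: 25.42′ = 0.423667°; total 29.4236667
  S ⇒ negate
  λ: 4.52′ = 0.075333°; total 151.0753333
  hemisphere W, so the sign is −
Point 2:
  Lat: 48.7626′ = 0.812710°; total 26.8127100
  S ⇒ negate
  λ: 65 + 4.409/60 = 65.0734833
  E ⇒ keep positive
Point 3:
  Latitude: degrees = first 2 digits = 46, minutes = 35.5751; 46 + 35.5751/60 = 46.5929183
  N ⇒ keep positive
  Longitude: split at 3 digits → 035° and 16.9807′; 35 + 16.9807/60 = 35.2830117
  E ⇒ keep positive
Point 4:
  Latitude: 45.94′ = 0.765667°; total 25.7656667
  hemisphere S, so the sign is −
  Longitude: 52.957′ = 0.882617°; total 72.8826167
  W → negative

1. -29.423667, -151.075333
2. -26.812710, 65.073483
3. 46.592918, 35.283012
4. -25.765667, -72.882617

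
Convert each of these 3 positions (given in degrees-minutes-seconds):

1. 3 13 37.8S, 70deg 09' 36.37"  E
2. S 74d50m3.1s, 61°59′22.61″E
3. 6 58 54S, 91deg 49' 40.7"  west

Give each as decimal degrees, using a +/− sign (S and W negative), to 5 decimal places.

Point 1:
  φ: 3 + 13/60 + 37.8/3600 = 3.227167
  S → negative
  λ: 70 + 9/60 + 36.37/3600 = 70.160103
  E ⇒ keep positive
Point 2:
  φ: 74° + 50/60 + 3.1/3600 = 74 + 0.833333 + 0.000861 = 74.834194
  hemisphere S, so the sign is −
  Lon: 61 + 59/60 + 22.61/3600 = 61.989614
  E ⇒ keep positive
Point 3:
  φ: 6 + 58/60 + 54/3600 = 6.981667
  hemisphere S, so the sign is −
  Longitude: 91° + 49/60 + 40.7/3600 = 91 + 0.816667 + 0.011306 = 91.827972
  W ⇒ negate

1. -3.22717, 70.16010
2. -74.83419, 61.98961
3. -6.98167, -91.82797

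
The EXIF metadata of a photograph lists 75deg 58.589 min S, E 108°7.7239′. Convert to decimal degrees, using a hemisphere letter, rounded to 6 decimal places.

75.976483° S, 108.128732° E

φ: 58.589′ = 0.976483°; total 75.9764833
Longitude: 108 + 7.7239/60 = 108.1287317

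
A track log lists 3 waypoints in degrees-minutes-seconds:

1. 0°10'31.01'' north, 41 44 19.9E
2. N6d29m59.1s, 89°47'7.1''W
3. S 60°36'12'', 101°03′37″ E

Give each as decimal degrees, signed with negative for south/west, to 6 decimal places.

Point 1:
  φ: 10′ + 31.01″ = 10.51683′; 0 + 10.51683/60 = 0.1752806
  N → positive
  λ: 41 + 44/60 + 19.9/3600 = 41.7388611
  E → positive
Point 2:
  φ: 6 + 29/60 + 59.1/3600 = 6.4997500
  N → positive
  Longitude: 47′ + 7.1″ = 47.11833′; 89 + 47.11833/60 = 89.7853056
  hemisphere W, so the sign is −
Point 3:
  Lat: 36′ + 12″ = 36.20000′; 60 + 36.20000/60 = 60.6033333
  S → negative
  λ: 101 + 3/60 + 37/3600 = 101.0602778
  E → positive

1. 0.175281, 41.738861
2. 6.499750, -89.785306
3. -60.603333, 101.060278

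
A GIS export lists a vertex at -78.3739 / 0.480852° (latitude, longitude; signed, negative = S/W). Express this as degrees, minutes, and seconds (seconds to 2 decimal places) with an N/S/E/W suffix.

Latitude is negative → S; |value| = 78.373900
Lat: whole degrees 78; 22.43400′ → 22′ and 26.0400″
λ: 0.480852 × 60 = 28.85112′ → 28′, remainder × 60 = 51.0672″

78°22′26.04″ S, 0°28′51.07″ E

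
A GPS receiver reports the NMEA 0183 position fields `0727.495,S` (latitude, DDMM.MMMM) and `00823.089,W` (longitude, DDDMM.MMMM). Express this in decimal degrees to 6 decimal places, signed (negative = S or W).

-7.458250, -8.384817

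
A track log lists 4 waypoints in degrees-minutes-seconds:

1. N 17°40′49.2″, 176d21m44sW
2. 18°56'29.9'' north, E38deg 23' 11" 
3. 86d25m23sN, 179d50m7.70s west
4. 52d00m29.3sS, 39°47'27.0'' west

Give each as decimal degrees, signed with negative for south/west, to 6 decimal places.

Point 1:
  φ: 40′ + 49.2″ = 40.82000′; 17 + 40.82000/60 = 17.6803333
  N → positive
  λ: 176° + 21/60 + 44/3600 = 176 + 0.350000 + 0.012222 = 176.3622222
  hemisphere W, so the sign is −
Point 2:
  Latitude: 18 + 56/60 + 29.9/3600 = 18.9416389
  N → positive
  Lon: 23′ + 11″ = 23.18333′; 38 + 23.18333/60 = 38.3863889
  E ⇒ keep positive
Point 3:
  φ: 86° + 25/60 + 23/3600 = 86 + 0.416667 + 0.006389 = 86.4230556
  N ⇒ keep positive
  λ: 179 + 50/60 + 7.7/3600 = 179.8354722
  W ⇒ negate
Point 4:
  Lat: 52 + 0/60 + 29.3/3600 = 52.0081389
  hemisphere S, so the sign is −
  Longitude: 47′ + 27″ = 47.45000′; 39 + 47.45000/60 = 39.7908333
  hemisphere W, so the sign is −

1. 17.680333, -176.362222
2. 18.941639, 38.386389
3. 86.423056, -179.835472
4. -52.008139, -39.790833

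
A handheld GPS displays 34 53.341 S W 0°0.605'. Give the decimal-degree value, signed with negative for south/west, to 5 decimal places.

-34.88902, -0.01008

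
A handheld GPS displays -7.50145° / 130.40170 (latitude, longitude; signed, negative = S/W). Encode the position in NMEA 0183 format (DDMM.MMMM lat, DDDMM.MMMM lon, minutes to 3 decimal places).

Latitude is negative → S; |value| = 7.501450
Latitude: 7° + 0.501450 × 60 = 7° 30.08700′
Longitude: fractional part 0.401700 → 24.10200 minutes

0730.087,S / 13024.102,E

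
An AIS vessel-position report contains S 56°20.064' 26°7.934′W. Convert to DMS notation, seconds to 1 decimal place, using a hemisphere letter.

Lat: 20.06400′ → 20′ and 0.06400 × 60 = 3.840″
Longitude: fractional minutes 0.93400 × 60 = 56.040″

56°20′3.8″ S, 26°07′56.0″ W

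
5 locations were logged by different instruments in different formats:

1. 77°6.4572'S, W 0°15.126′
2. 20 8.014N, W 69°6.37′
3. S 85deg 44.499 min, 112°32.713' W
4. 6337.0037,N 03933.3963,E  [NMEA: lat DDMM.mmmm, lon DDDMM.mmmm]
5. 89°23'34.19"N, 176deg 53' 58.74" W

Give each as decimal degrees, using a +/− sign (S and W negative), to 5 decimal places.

Point 1:
  φ: 77 + 6.4572/60 = 77.107620
  S ⇒ negate
  Longitude: 0 + 15.126/60 = 0.252100
  W ⇒ negate
Point 2:
  Latitude: 8.014′ = 0.133567°; total 20.133567
  N → positive
  λ: 6.37′ = 0.106167°; total 69.106167
  W → negative
Point 3:
  Latitude: 44.499′ = 0.741650°; total 85.741650
  S ⇒ negate
  Lon: 32.713′ = 0.545217°; total 112.545217
  W ⇒ negate
Point 4:
  φ: split at 2 digits → 63° and 37.0037′; 63 + 37.0037/60 = 63.616728
  N ⇒ keep positive
  Longitude: split at 3 digits → 039° and 33.3963′; 39 + 33.3963/60 = 39.556605
  E → positive
Point 5:
  Latitude: 89 + 23/60 + 34.19/3600 = 89.392831
  N ⇒ keep positive
  Longitude: 53′ + 58.74″ = 53.97900′; 176 + 53.97900/60 = 176.899650
  W ⇒ negate

1. -77.10762, -0.25210
2. 20.13357, -69.10617
3. -85.74165, -112.54522
4. 63.61673, 39.55661
5. 89.39283, -176.89965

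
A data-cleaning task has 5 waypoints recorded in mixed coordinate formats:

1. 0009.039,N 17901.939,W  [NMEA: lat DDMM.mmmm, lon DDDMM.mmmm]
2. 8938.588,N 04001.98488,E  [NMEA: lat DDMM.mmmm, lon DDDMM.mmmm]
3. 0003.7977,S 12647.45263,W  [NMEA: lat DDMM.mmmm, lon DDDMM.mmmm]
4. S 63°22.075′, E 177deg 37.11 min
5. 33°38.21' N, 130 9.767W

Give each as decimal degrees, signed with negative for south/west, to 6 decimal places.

Point 1:
  Lat: split at 2 digits → 00° and 9.039′; 0 + 9.039/60 = 0.1506500
  N ⇒ keep positive
  λ: degrees = first 3 digits = 179, minutes = 1.939; 179 + 1.939/60 = 179.0323167
  W ⇒ negate
Point 2:
  Lat: degrees = first 2 digits = 89, minutes = 38.588; 89 + 38.588/60 = 89.6431333
  N ⇒ keep positive
  λ: split at 3 digits → 040° and 1.98488′; 40 + 1.98488/60 = 40.0330813
  E → positive
Point 3:
  φ: degrees = first 2 digits = 0, minutes = 3.7977; 0 + 3.7977/60 = 0.0632950
  S → negative
  λ: degrees = first 3 digits = 126, minutes = 47.45263; 126 + 47.45263/60 = 126.7908772
  W ⇒ negate
Point 4:
  Lat: 63 + 22.075/60 = 63.3679167
  S ⇒ negate
  Lon: 177 + 37.11/60 = 177.6185000
  E ⇒ keep positive
Point 5:
  Lat: 33 + 38.21/60 = 33.6368333
  N ⇒ keep positive
  Longitude: 130 + 9.767/60 = 130.1627833
  W ⇒ negate

1. 0.150650, -179.032317
2. 89.643133, 40.033081
3. -0.063295, -126.790877
4. -63.367917, 177.618500
5. 33.636833, -130.162783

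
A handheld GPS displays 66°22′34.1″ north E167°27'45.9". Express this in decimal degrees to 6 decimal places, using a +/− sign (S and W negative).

66.376139, 167.462750

φ: 66 + 22/60 + 34.1/3600 = 66.3761389
N ⇒ keep positive
Longitude: 167 + 27/60 + 45.9/3600 = 167.4627500
E ⇒ keep positive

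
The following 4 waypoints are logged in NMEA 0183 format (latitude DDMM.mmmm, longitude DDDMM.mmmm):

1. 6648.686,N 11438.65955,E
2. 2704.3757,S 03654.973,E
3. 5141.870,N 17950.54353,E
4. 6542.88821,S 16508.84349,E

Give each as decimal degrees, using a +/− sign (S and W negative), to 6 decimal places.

1. 66.811433, 114.644326
2. -27.072928, 36.916217
3. 51.697833, 179.842392
4. -65.714804, 165.147392

Point 1:
  φ: degrees = first 2 digits = 66, minutes = 48.686; 66 + 48.686/60 = 66.8114333
  N → positive
  Lon: degrees = first 3 digits = 114, minutes = 38.65955; 114 + 38.65955/60 = 114.6443258
  E ⇒ keep positive
Point 2:
  Lat: degrees = first 2 digits = 27, minutes = 4.3757; 27 + 4.3757/60 = 27.0729283
  S → negative
  Lon: degrees = first 3 digits = 36, minutes = 54.973; 36 + 54.973/60 = 36.9162167
  E ⇒ keep positive
Point 3:
  φ: split at 2 digits → 51° and 41.87′; 51 + 41.87/60 = 51.6978333
  N ⇒ keep positive
  λ: split at 3 digits → 179° and 50.54353′; 179 + 50.54353/60 = 179.8423922
  E ⇒ keep positive
Point 4:
  φ: split at 2 digits → 65° and 42.88821′; 65 + 42.88821/60 = 65.7148035
  S ⇒ negate
  Longitude: split at 3 digits → 165° and 8.84349′; 165 + 8.84349/60 = 165.1473915
  E → positive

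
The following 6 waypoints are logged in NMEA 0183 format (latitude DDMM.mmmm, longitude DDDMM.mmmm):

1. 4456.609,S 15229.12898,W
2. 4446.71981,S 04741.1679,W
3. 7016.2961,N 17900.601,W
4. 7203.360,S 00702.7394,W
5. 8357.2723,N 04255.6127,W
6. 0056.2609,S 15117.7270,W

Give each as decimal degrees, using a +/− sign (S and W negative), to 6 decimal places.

1. -44.943483, -152.485483
2. -44.778664, -47.686132
3. 70.271602, -179.010017
4. -72.056000, -7.045657
5. 83.954538, -42.926878
6. -0.937682, -151.295450

Point 1:
  Lat: degrees = first 2 digits = 44, minutes = 56.609; 44 + 56.609/60 = 44.9434833
  hemisphere S, so the sign is −
  Longitude: split at 3 digits → 152° and 29.12898′; 152 + 29.12898/60 = 152.4854830
  W ⇒ negate
Point 2:
  Latitude: split at 2 digits → 44° and 46.71981′; 44 + 46.71981/60 = 44.7786635
  S → negative
  λ: degrees = first 3 digits = 47, minutes = 41.1679; 47 + 41.1679/60 = 47.6861317
  W → negative
Point 3:
  φ: split at 2 digits → 70° and 16.2961′; 70 + 16.2961/60 = 70.2716017
  N ⇒ keep positive
  Lon: split at 3 digits → 179° and 0.601′; 179 + 0.601/60 = 179.0100167
  hemisphere W, so the sign is −
Point 4:
  φ: split at 2 digits → 72° and 3.36′; 72 + 3.36/60 = 72.0560000
  S → negative
  Lon: split at 3 digits → 007° and 2.7394′; 7 + 2.7394/60 = 7.0456567
  hemisphere W, so the sign is −
Point 5:
  Latitude: degrees = first 2 digits = 83, minutes = 57.2723; 83 + 57.2723/60 = 83.9545383
  N ⇒ keep positive
  λ: split at 3 digits → 042° and 55.6127′; 42 + 55.6127/60 = 42.9268783
  W ⇒ negate
Point 6:
  φ: degrees = first 2 digits = 0, minutes = 56.2609; 0 + 56.2609/60 = 0.9376817
  hemisphere S, so the sign is −
  λ: split at 3 digits → 151° and 17.727′; 151 + 17.727/60 = 151.2954500
  W ⇒ negate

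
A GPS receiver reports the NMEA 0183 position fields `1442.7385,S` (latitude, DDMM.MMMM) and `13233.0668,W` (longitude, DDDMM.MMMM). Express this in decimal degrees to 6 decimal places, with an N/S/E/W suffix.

Lat: degrees = first 2 digits = 14, minutes = 42.7385; 14 + 42.7385/60 = 14.7123083
Longitude: split at 3 digits → 132° and 33.0668′; 132 + 33.0668/60 = 132.5511133

14.712308° S, 132.551113° W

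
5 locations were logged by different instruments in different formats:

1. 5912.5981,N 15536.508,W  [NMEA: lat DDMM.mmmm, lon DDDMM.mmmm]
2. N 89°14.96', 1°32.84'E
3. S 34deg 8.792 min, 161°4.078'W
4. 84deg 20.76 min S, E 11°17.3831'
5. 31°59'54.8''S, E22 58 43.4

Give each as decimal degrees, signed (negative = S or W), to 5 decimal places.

Point 1:
  Lat: split at 2 digits → 59° and 12.5981′; 59 + 12.5981/60 = 59.209968
  N → positive
  Lon: split at 3 digits → 155° and 36.508′; 155 + 36.508/60 = 155.608467
  hemisphere W, so the sign is −
Point 2:
  Lat: 89 + 14.96/60 = 89.249333
  N → positive
  Longitude: 32.84′ = 0.547333°; total 1.547333
  E → positive
Point 3:
  φ: 8.792′ = 0.146533°; total 34.146533
  hemisphere S, so the sign is −
  Longitude: 4.078′ = 0.067967°; total 161.067967
  W ⇒ negate
Point 4:
  φ: 84 + 20.76/60 = 84.346000
  S ⇒ negate
  Lon: 11 + 17.3831/60 = 11.289718
  E → positive
Point 5:
  φ: 31° + 59/60 + 54.8/3600 = 31 + 0.983333 + 0.015222 = 31.998556
  S ⇒ negate
  Longitude: 58′ + 43.4″ = 58.72333′; 22 + 58.72333/60 = 22.978722
  E → positive

1. 59.20997, -155.60847
2. 89.24933, 1.54733
3. -34.14653, -161.06797
4. -84.34600, 11.28972
5. -31.99856, 22.97872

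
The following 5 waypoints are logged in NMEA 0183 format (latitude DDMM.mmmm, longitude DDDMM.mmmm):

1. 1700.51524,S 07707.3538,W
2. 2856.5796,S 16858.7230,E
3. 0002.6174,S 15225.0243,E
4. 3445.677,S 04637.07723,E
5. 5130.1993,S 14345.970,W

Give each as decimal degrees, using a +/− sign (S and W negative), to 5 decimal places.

1. -17.00859, -77.12256
2. -28.94299, 168.97872
3. -0.04362, 152.41707
4. -34.76128, 46.61795
5. -51.50332, -143.76617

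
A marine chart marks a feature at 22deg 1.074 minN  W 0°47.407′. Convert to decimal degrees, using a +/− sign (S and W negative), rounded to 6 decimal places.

22.017900, -0.790117

Latitude: 22 + 1.074/60 = 22.0179000
N ⇒ keep positive
λ: 47.407′ = 0.790117°; total 0.7901167
W → negative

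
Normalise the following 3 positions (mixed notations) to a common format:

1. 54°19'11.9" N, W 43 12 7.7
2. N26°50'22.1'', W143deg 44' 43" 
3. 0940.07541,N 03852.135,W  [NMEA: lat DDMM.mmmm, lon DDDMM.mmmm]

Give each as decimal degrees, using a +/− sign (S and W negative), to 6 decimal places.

Point 1:
  Lat: 19′ + 11.9″ = 19.19833′; 54 + 19.19833/60 = 54.3199722
  N ⇒ keep positive
  Lon: 43° + 12/60 + 7.7/3600 = 43 + 0.200000 + 0.002139 = 43.2021389
  W ⇒ negate
Point 2:
  Latitude: 26 + 50/60 + 22.1/3600 = 26.8394722
  N → positive
  Longitude: 143° + 44/60 + 43/3600 = 143 + 0.733333 + 0.011944 = 143.7452778
  W → negative
Point 3:
  φ: split at 2 digits → 09° and 40.07541′; 9 + 40.07541/60 = 9.6679235
  N ⇒ keep positive
  λ: split at 3 digits → 038° and 52.135′; 38 + 52.135/60 = 38.8689167
  W ⇒ negate

1. 54.319972, -43.202139
2. 26.839472, -143.745278
3. 9.667924, -38.868917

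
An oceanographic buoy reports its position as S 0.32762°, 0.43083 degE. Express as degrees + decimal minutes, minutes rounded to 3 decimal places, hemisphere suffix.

0° 19.657′ S, 0° 25.850′ E

Latitude: 0° + 0.327620 × 60 = 0° 19.65720′
Lon: minutes = (0.430830 − 0) × 60 = 25.84980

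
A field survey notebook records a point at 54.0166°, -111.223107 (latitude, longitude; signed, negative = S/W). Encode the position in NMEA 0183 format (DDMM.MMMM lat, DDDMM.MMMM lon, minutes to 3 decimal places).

Lat: fractional part 0.016600 → 0.99600 minutes
Longitude is negative → W; |value| = 111.223107
Lon: 111° + 0.223107 × 60 = 111° 13.38642′

5400.996,N / 11113.386,W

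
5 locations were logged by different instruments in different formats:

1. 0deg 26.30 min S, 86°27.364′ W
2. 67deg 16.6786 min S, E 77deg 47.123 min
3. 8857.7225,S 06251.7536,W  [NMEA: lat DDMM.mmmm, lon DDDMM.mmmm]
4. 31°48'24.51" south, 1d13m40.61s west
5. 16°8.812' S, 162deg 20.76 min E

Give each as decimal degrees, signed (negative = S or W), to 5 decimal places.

Point 1:
  Lat: 0 + 26.3/60 = 0.438333
  hemisphere S, so the sign is −
  Longitude: 27.364′ = 0.456067°; total 86.456067
  W ⇒ negate
Point 2:
  φ: 67 + 16.6786/60 = 67.277977
  hemisphere S, so the sign is −
  Longitude: 47.123′ = 0.785383°; total 77.785383
  E → positive
Point 3:
  Latitude: degrees = first 2 digits = 88, minutes = 57.7225; 88 + 57.7225/60 = 88.962042
  hemisphere S, so the sign is −
  λ: split at 3 digits → 062° and 51.7536′; 62 + 51.7536/60 = 62.862560
  W ⇒ negate
Point 4:
  φ: 31° + 48/60 + 24.51/3600 = 31 + 0.800000 + 0.006808 = 31.806808
  hemisphere S, so the sign is −
  Lon: 1° + 13/60 + 40.61/3600 = 1 + 0.216667 + 0.011281 = 1.227947
  W → negative
Point 5:
  Latitude: 16 + 8.812/60 = 16.146867
  S → negative
  Longitude: 162 + 20.76/60 = 162.346000
  E → positive

1. -0.43833, -86.45607
2. -67.27798, 77.78538
3. -88.96204, -62.86256
4. -31.80681, -1.22795
5. -16.14687, 162.34600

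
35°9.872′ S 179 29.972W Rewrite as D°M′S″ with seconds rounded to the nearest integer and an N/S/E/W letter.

Latitude: 9.87200′ → 9′ and 0.87200 × 60 = 52.32″
λ: fractional minutes 0.97200 × 60 = 58.32″

35°09′52″ S, 179°29′58″ W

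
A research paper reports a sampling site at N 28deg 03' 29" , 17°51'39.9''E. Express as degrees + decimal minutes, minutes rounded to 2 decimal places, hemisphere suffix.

28° 3.48′ N, 17° 51.67′ E

Latitude: seconds/60 = 0.48333; minutes = 3 + 0.48333 = 3.4833
λ: 51 + 39.9/60 = 51.6650′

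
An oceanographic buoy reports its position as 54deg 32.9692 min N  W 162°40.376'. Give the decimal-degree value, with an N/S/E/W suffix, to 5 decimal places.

54.54949° N, 162.67293° W

Latitude: 32.9692′ = 0.549487°; total 54.549487
λ: 40.376′ = 0.672933°; total 162.672933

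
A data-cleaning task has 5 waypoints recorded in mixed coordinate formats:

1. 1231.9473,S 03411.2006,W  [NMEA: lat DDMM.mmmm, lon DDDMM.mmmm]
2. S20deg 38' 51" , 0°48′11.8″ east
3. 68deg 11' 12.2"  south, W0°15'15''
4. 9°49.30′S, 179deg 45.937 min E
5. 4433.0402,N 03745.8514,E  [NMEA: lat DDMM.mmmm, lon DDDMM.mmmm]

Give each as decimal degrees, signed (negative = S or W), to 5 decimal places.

1. -12.53246, -34.18668
2. -20.64750, 0.80328
3. -68.18672, -0.25417
4. -9.82167, 179.76562
5. 44.55067, 37.76419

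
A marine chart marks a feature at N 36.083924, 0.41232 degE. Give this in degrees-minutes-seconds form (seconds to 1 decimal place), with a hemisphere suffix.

36°05′2.1″ N, 0°24′44.4″ E

φ: 0.083924° → 5.03544′; 0.03544 × 60 = 2.126″
Longitude: 0.412320 × 60 = 24.73920′ → 24′, remainder × 60 = 44.352″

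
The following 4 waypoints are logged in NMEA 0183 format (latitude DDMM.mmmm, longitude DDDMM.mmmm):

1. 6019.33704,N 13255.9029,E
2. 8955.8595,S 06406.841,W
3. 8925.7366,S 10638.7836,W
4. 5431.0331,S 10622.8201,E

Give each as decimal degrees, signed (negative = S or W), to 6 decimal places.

1. 60.322284, 132.931715
2. -89.930992, -64.114017
3. -89.428943, -106.646393
4. -54.517218, 106.380335

Point 1:
  Lat: split at 2 digits → 60° and 19.33704′; 60 + 19.33704/60 = 60.3222840
  N → positive
  Longitude: split at 3 digits → 132° and 55.9029′; 132 + 55.9029/60 = 132.9317150
  E ⇒ keep positive
Point 2:
  φ: split at 2 digits → 89° and 55.8595′; 89 + 55.8595/60 = 89.9309917
  S ⇒ negate
  λ: split at 3 digits → 064° and 6.841′; 64 + 6.841/60 = 64.1140167
  hemisphere W, so the sign is −
Point 3:
  Latitude: degrees = first 2 digits = 89, minutes = 25.7366; 89 + 25.7366/60 = 89.4289433
  S ⇒ negate
  λ: degrees = first 3 digits = 106, minutes = 38.7836; 106 + 38.7836/60 = 106.6463933
  W ⇒ negate
Point 4:
  Lat: split at 2 digits → 54° and 31.0331′; 54 + 31.0331/60 = 54.5172183
  S → negative
  Longitude: degrees = first 3 digits = 106, minutes = 22.8201; 106 + 22.8201/60 = 106.3803350
  E ⇒ keep positive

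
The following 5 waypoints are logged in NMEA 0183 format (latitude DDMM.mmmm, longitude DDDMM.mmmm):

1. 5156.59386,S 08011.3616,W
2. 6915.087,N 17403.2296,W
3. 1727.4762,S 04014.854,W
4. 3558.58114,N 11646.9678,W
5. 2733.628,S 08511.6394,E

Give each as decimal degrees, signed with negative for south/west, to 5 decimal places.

Point 1:
  φ: split at 2 digits → 51° and 56.59386′; 51 + 56.59386/60 = 51.943231
  hemisphere S, so the sign is −
  Longitude: split at 3 digits → 080° and 11.3616′; 80 + 11.3616/60 = 80.189360
  hemisphere W, so the sign is −
Point 2:
  φ: degrees = first 2 digits = 69, minutes = 15.087; 69 + 15.087/60 = 69.251450
  N → positive
  λ: degrees = first 3 digits = 174, minutes = 3.2296; 174 + 3.2296/60 = 174.053827
  hemisphere W, so the sign is −
Point 3:
  Lat: degrees = first 2 digits = 17, minutes = 27.4762; 17 + 27.4762/60 = 17.457937
  S → negative
  λ: degrees = first 3 digits = 40, minutes = 14.854; 40 + 14.854/60 = 40.247567
  W → negative
Point 4:
  Lat: split at 2 digits → 35° and 58.58114′; 35 + 58.58114/60 = 35.976352
  N ⇒ keep positive
  Longitude: degrees = first 3 digits = 116, minutes = 46.9678; 116 + 46.9678/60 = 116.782797
  W → negative
Point 5:
  Latitude: degrees = first 2 digits = 27, minutes = 33.628; 27 + 33.628/60 = 27.560467
  hemisphere S, so the sign is −
  Lon: split at 3 digits → 085° and 11.6394′; 85 + 11.6394/60 = 85.193990
  E ⇒ keep positive

1. -51.94323, -80.18936
2. 69.25145, -174.05383
3. -17.45794, -40.24757
4. 35.97635, -116.78280
5. -27.56047, 85.19399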